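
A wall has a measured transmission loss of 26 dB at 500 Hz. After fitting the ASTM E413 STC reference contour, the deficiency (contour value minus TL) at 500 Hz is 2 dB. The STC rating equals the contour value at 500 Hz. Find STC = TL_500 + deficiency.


By ASTM E413, STC = value of the fitted reference contour at 500 Hz.
Contour value at 500 Hz = TL_500 + deficiency = 26 + 2 = 28
STC = 28


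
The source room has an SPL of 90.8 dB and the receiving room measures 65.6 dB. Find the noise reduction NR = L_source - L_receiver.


NR = L_source - L_receiver (difference between source and receiving room levels)
NR = 90.8 - 65.6 = 25.2 dB


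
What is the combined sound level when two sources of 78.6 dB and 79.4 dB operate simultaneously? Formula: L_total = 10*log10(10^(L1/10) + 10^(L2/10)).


10^(78.6/10) = 7.24436e+07
10^(79.4/10) = 8.70964e+07
Sum = 7.24436e+07 + 8.70964e+07 = 1.5954e+08
L_total = 10*log10(1.5954e+08) = 82.029 dB


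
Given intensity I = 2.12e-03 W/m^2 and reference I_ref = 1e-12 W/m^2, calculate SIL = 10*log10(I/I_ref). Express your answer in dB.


I / I_ref = 2.12e-03 / 1e-12 = 2.12e+09
SIL = 10 * log10(2.12e+09) = 93.263 dB


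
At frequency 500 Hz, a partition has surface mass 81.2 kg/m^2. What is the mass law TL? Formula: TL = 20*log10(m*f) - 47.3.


m * f = 81.2 * 500 = 40600
20*log10(40600) = 92.1705 dB
TL = 92.1705 - 47.3 = 44.871 dB


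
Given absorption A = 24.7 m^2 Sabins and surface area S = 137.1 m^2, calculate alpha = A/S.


Absorption coefficient = absorbed power / incident power
alpha = A / S = 24.7 / 137.1 = 0.18016


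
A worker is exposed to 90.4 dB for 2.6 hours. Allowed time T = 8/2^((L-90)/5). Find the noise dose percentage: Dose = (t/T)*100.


T_allowed = 8 / 2^((90.4 - 90)/5) = 7.56846 hr
Dose = 2.6 / 7.56846 * 100 = 34.353 %


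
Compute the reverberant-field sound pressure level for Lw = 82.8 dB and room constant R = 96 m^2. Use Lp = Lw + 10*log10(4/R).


4/R = 4/96 = 0.0416667
Lp = 82.8 + 10*log10(0.0416667) = 68.998 dB


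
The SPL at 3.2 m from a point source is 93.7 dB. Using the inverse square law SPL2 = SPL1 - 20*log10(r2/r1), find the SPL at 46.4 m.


r2/r1 = 46.4/3.2 = 14.5
Correction = 20*log10(14.5) = 23.2274 dB
SPL2 = 93.7 - 23.2274 = 70.473 dB


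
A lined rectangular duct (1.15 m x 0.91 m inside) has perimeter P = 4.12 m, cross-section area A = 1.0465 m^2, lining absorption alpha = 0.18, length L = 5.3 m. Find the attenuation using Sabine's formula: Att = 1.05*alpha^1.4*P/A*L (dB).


alpha^1.4 = 0.18^1.4 = 0.0906529
Attenuation rate = 1.05 * alpha^1.4 * P / A
= 1.05 * 0.0906529 * 4.12 / 1.0465 = 0.374739 dB/m
Total Att = 0.374739 * 5.3 = 1.9861 dB


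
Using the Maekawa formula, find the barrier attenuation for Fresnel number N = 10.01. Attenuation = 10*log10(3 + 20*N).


3 + 20*N = 3 + 20*10.01 = 203.2
Att = 10*log10(203.2) = 23.079 dB


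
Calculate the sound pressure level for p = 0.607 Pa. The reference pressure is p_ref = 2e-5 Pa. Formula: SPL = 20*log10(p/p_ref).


p / p_ref = 0.607 / 2e-5 = 30350
SPL = 20 * log10(30350) = 89.643 dB


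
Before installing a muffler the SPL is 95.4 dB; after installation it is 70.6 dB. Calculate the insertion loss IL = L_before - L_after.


Insertion loss = SPL without muffler - SPL with muffler
IL = 95.4 - 70.6 = 24.8 dB


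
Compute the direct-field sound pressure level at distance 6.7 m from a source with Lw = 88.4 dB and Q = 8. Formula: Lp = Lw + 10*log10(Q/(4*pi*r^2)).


4*pi*r^2 = 4*pi*6.7^2 = 564.104 m^2
Q / (4*pi*r^2) = 8 / 564.104 = 0.0141818
Lp = 88.4 + 10*log10(0.0141818) = 69.917 dB


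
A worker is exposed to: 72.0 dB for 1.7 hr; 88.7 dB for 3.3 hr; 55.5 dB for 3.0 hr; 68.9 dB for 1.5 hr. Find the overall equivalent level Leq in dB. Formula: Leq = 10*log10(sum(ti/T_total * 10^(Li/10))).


T_total = 1.7 + 3.3 + 3.0 + 1.5 = 9.5 hr
(1.7/9.5) * 10^(72.0/10) = 2.83612e+06
(3.3/9.5) * 10^(88.7/10) = 2.57508e+08
(3.0/9.5) * 10^(55.5/10) = 112046
(1.5/9.5) * 10^(68.9/10) = 1.22565e+06
Sum = 2.83612e+06 + 2.57508e+08 + 112046 + 1.22565e+06 = 2.61682e+08
Leq = 10*log10(2.61682e+08) = 84.178 dB


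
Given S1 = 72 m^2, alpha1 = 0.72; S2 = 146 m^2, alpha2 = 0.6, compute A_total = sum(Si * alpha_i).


72 * 0.72 = 51.84
146 * 0.6 = 87.6
A_total = 51.84 + 87.6 = 139.44 m^2


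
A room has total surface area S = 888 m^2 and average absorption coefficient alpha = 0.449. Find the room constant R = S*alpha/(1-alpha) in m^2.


R = 888 * 0.449 / (1 - 0.449) = 723.62 m^2


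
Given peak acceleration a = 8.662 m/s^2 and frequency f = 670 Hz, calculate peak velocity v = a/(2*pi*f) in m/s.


omega = 2*pi*f = 2*pi*670 = 4209.73 rad/s
v = a / omega = 8.662 / 4209.73 = 0.0020576 m/s


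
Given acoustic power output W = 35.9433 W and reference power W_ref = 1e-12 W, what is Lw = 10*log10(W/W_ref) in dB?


W / W_ref = 35.9433 / 1e-12 = 3.59433e+13
Lw = 10 * log10(3.59433e+13) = 135.56 dB


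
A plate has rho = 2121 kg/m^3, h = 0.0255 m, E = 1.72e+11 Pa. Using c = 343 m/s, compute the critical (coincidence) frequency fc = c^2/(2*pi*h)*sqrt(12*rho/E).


12*rho/E = 12*2121/1.72e+11 = 1.47977e-07
sqrt(12*rho/E) = sqrt(1.47977e-07) = 0.000384678
c^2/(2*pi*h) = 343^2/(2*pi*0.0255) = 734291
fc = 734291 * 0.000384678 = 282.47 Hz


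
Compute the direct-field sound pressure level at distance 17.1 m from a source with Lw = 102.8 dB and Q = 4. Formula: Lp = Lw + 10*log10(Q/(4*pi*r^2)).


4*pi*r^2 = 4*pi*17.1^2 = 3674.53 m^2
Q / (4*pi*r^2) = 4 / 3674.53 = 0.00108857
Lp = 102.8 + 10*log10(0.00108857) = 73.169 dB


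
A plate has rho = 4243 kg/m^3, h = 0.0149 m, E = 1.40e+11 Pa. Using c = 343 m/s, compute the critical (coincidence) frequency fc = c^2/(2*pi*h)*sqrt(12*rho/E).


12*rho/E = 12*4243/1.40e+11 = 3.63686e-07
sqrt(12*rho/E) = sqrt(3.63686e-07) = 0.000603064
c^2/(2*pi*h) = 343^2/(2*pi*0.0149) = 1.25667e+06
fc = 1.25667e+06 * 0.000603064 = 757.85 Hz


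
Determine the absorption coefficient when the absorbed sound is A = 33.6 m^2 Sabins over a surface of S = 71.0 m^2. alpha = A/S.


Absorption coefficient = absorbed power / incident power
alpha = A / S = 33.6 / 71.0 = 0.47324


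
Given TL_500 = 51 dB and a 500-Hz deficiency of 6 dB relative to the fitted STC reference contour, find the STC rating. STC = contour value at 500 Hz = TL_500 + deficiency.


By ASTM E413, STC = value of the fitted reference contour at 500 Hz.
Contour value at 500 Hz = TL_500 + deficiency = 51 + 6 = 57
STC = 57


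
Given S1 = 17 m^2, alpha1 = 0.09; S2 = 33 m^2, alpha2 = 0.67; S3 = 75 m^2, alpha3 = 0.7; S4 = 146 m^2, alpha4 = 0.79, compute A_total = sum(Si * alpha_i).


17 * 0.09 = 1.53
33 * 0.67 = 22.11
75 * 0.7 = 52.5
146 * 0.79 = 115.34
A_total = 1.53 + 22.11 + 52.5 + 115.34 = 191.48 m^2


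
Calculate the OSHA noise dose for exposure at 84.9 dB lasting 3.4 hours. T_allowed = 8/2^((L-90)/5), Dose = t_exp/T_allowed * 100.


T_allowed = 8 / 2^((84.9 - 90)/5) = 16.2234 hr
Dose = 3.4 / 16.2234 * 100 = 20.957 %


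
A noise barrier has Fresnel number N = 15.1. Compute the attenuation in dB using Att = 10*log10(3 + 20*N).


3 + 20*N = 3 + 20*15.1 = 305
Att = 10*log10(305) = 24.843 dB


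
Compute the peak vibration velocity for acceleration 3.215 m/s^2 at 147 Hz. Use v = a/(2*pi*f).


omega = 2*pi*f = 2*pi*147 = 923.628 rad/s
v = a / omega = 3.215 / 923.628 = 0.0034808 m/s


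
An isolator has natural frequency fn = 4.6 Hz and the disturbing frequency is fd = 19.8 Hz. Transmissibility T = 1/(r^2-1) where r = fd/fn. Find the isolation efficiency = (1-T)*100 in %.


r = 19.8 / 4.6 = 4.30435
r^2 - 1 = 4.30435^2 - 1 = 17.5274
T = 1/17.5274 = 0.0570535
Efficiency = (1 - 0.0570535)*100 = 94.295 %


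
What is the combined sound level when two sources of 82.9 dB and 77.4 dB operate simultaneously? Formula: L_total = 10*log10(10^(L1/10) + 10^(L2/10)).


10^(82.9/10) = 1.94984e+08
10^(77.4/10) = 5.49541e+07
Sum = 1.94984e+08 + 5.49541e+07 = 2.49938e+08
L_total = 10*log10(2.49938e+08) = 83.978 dB


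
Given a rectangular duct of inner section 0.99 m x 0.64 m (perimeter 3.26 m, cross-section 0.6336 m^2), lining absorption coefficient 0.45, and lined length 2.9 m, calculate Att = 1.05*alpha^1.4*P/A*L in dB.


alpha^1.4 = 0.45^1.4 = 0.326962
Attenuation rate = 1.05 * alpha^1.4 * P / A
= 1.05 * 0.326962 * 3.26 / 0.6336 = 1.7664 dB/m
Total Att = 1.7664 * 2.9 = 5.1226 dB


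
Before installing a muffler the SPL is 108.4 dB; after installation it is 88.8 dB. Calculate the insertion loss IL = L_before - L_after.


Insertion loss = SPL without muffler - SPL with muffler
IL = 108.4 - 88.8 = 19.6 dB


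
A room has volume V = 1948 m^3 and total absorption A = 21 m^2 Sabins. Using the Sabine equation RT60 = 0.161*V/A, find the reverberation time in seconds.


RT60 = 0.161 * 1948 / 21 = 14.935 s


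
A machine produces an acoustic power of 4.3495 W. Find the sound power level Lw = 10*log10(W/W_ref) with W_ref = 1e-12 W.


W / W_ref = 4.3495 / 1e-12 = 4.3495e+12
Lw = 10 * log10(4.3495e+12) = 126.38 dB


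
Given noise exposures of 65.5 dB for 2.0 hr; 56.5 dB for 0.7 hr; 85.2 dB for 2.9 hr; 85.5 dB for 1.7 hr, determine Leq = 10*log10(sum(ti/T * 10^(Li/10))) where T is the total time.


T_total = 2.0 + 0.7 + 2.9 + 1.7 = 7.3 hr
(2.0/7.3) * 10^(65.5/10) = 972091
(0.7/7.3) * 10^(56.5/10) = 42832.7
(2.9/7.3) * 10^(85.2/10) = 1.31545e+08
(1.7/7.3) * 10^(85.5/10) = 8.26278e+07
Sum = 972091 + 42832.7 + 1.31545e+08 + 8.26278e+07 = 2.15188e+08
Leq = 10*log10(2.15188e+08) = 83.328 dB


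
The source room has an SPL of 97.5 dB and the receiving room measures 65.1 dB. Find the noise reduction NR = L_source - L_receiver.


NR = L_source - L_receiver (difference between source and receiving room levels)
NR = 97.5 - 65.1 = 32.4 dB


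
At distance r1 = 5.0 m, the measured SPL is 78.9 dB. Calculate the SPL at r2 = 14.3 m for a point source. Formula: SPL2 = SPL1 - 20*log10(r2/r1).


r2/r1 = 14.3/5.0 = 2.86
Correction = 20*log10(2.86) = 9.12732 dB
SPL2 = 78.9 - 9.12732 = 69.773 dB


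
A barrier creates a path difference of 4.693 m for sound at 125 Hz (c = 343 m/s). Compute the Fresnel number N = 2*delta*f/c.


N = 2*delta*f/c = 2*delta/lambda, where lambda = c/f
lambda = 343 / 125 = 2.744 m
N = 2 * 4.693 / 2.744 = 3.4206


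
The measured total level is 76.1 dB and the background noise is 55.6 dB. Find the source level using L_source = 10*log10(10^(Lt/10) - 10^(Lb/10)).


10^(76.1/10) = 4.0738e+07
10^(55.6/10) = 363078
Difference = 4.0738e+07 - 363078 = 4.03749e+07
L_source = 10*log10(4.03749e+07) = 76.061 dB


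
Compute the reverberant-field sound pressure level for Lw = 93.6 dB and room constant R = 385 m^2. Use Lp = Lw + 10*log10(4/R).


4/R = 4/385 = 0.0103896
Lp = 93.6 + 10*log10(0.0103896) = 73.766 dB


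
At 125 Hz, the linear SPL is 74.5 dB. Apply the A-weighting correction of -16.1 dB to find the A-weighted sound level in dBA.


A-weighting table: 125 Hz -> -16.1 dB correction
SPL_A = SPL + correction = 74.5 + (-16.1) = 58.4 dBA


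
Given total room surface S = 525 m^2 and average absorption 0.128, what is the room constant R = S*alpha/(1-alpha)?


R = 525 * 0.128 / (1 - 0.128) = 77.064 m^2


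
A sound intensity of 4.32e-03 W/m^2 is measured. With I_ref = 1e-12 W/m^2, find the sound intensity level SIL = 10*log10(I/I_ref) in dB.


I / I_ref = 4.32e-03 / 1e-12 = 4.32e+09
SIL = 10 * log10(4.32e+09) = 96.355 dB


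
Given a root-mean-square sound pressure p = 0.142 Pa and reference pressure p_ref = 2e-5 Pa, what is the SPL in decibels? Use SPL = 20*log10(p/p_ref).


p / p_ref = 0.142 / 2e-5 = 7100
SPL = 20 * log10(7100) = 77.025 dB


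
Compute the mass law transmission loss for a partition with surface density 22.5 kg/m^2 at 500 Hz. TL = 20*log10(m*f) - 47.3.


m * f = 22.5 * 500 = 11250
20*log10(11250) = 81.0231 dB
TL = 81.0231 - 47.3 = 33.723 dB


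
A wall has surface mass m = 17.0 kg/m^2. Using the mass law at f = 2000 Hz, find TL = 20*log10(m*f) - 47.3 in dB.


m * f = 17.0 * 2000 = 34000
20*log10(34000) = 90.6296 dB
TL = 90.6296 - 47.3 = 43.33 dB


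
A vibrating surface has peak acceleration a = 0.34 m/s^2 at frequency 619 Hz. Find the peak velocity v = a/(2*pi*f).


omega = 2*pi*f = 2*pi*619 = 3889.29 rad/s
v = a / omega = 0.34 / 3889.29 = 8.742e-05 m/s


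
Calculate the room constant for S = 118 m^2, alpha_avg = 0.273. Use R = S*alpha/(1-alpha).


R = 118 * 0.273 / (1 - 0.273) = 44.311 m^2


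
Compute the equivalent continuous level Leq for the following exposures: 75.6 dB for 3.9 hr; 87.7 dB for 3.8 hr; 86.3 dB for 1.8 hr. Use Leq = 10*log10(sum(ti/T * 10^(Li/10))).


T_total = 3.9 + 3.8 + 1.8 = 9.5 hr
(3.9/9.5) * 10^(75.6/10) = 1.49053e+07
(3.8/9.5) * 10^(87.7/10) = 2.35537e+08
(1.8/9.5) * 10^(86.3/10) = 8.08256e+07
Sum = 1.49053e+07 + 2.35537e+08 + 8.08256e+07 = 3.31268e+08
Leq = 10*log10(3.31268e+08) = 85.202 dB


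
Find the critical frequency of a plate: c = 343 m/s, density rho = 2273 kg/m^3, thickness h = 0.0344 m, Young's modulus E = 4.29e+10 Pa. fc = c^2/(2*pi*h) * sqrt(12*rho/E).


12*rho/E = 12*2273/4.29e+10 = 6.35804e-07
sqrt(12*rho/E) = sqrt(6.35804e-07) = 0.000797373
c^2/(2*pi*h) = 343^2/(2*pi*0.0344) = 544315
fc = 544315 * 0.000797373 = 434.02 Hz


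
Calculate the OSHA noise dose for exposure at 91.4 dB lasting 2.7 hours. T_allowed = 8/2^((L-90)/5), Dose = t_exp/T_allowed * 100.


T_allowed = 8 / 2^((91.4 - 90)/5) = 6.58873 hr
Dose = 2.7 / 6.58873 * 100 = 40.979 %


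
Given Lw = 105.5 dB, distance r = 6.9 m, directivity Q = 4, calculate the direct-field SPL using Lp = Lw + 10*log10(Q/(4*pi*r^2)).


4*pi*r^2 = 4*pi*6.9^2 = 598.285 m^2
Q / (4*pi*r^2) = 4 / 598.285 = 0.00668578
Lp = 105.5 + 10*log10(0.00668578) = 83.752 dB


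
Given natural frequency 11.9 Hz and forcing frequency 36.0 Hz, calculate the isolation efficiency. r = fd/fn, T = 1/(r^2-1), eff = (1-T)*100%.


r = 36.0 / 11.9 = 3.02521
r^2 - 1 = 3.02521^2 - 1 = 8.1519
T = 1/8.1519 = 0.122671
Efficiency = (1 - 0.122671)*100 = 87.733 %


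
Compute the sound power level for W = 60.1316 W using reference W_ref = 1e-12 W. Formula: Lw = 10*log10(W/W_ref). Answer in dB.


W / W_ref = 60.1316 / 1e-12 = 6.01316e+13
Lw = 10 * log10(6.01316e+13) = 137.79 dB


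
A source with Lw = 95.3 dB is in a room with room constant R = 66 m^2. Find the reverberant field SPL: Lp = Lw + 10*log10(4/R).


4/R = 4/66 = 0.0606061
Lp = 95.3 + 10*log10(0.0606061) = 83.125 dB


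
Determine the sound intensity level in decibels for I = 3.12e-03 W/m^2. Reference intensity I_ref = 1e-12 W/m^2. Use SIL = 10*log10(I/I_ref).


I / I_ref = 3.12e-03 / 1e-12 = 3.12e+09
SIL = 10 * log10(3.12e+09) = 94.942 dB


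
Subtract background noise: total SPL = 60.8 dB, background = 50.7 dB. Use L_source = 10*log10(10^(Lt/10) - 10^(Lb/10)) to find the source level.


10^(60.8/10) = 1.20226e+06
10^(50.7/10) = 117490
Difference = 1.20226e+06 - 117490 = 1.08477e+06
L_source = 10*log10(1.08477e+06) = 60.353 dB


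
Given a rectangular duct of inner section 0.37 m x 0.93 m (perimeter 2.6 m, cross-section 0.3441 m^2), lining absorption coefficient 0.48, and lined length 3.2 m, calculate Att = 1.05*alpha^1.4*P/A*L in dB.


alpha^1.4 = 0.48^1.4 = 0.35788
Attenuation rate = 1.05 * alpha^1.4 * P / A
= 1.05 * 0.35788 * 2.6 / 0.3441 = 2.83933 dB/m
Total Att = 2.83933 * 3.2 = 9.0859 dB


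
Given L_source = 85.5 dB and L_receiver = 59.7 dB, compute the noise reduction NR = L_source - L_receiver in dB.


NR = L_source - L_receiver (difference between source and receiving room levels)
NR = 85.5 - 59.7 = 25.8 dB


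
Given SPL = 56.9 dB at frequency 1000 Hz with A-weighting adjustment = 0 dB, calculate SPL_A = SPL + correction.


A-weighting table: 1000 Hz -> 0 dB correction
SPL_A = SPL + correction = 56.9 + (0) = 56.9 dBA


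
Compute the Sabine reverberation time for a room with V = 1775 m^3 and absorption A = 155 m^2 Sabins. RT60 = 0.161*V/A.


RT60 = 0.161 * 1775 / 155 = 1.8437 s


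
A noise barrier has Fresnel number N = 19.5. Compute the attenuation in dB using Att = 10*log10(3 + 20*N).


3 + 20*N = 3 + 20*19.5 = 393
Att = 10*log10(393) = 25.944 dB


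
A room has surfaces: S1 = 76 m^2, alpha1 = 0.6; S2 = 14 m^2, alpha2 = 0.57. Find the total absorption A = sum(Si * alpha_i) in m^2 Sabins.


76 * 0.6 = 45.6
14 * 0.57 = 7.98
A_total = 45.6 + 7.98 = 53.58 m^2


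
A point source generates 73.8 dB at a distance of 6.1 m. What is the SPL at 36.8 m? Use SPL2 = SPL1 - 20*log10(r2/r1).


r2/r1 = 36.8/6.1 = 6.03279
Correction = 20*log10(6.03279) = 15.6104 dB
SPL2 = 73.8 - 15.6104 = 58.19 dB


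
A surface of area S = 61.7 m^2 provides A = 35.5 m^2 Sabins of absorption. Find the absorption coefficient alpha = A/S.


Absorption coefficient = absorbed power / incident power
alpha = A / S = 35.5 / 61.7 = 0.57536


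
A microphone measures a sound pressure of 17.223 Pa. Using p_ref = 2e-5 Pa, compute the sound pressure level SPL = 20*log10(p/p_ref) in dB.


p / p_ref = 17.223 / 2e-5 = 861150
SPL = 20 * log10(861150) = 118.7 dB


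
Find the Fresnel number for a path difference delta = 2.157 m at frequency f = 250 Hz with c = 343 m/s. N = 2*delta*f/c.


N = 2*delta*f/c = 2*delta/lambda, where lambda = c/f
lambda = 343 / 250 = 1.372 m
N = 2 * 2.157 / 1.372 = 3.1443


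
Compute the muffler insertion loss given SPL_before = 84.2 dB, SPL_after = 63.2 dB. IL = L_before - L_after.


Insertion loss = SPL without muffler - SPL with muffler
IL = 84.2 - 63.2 = 21 dB


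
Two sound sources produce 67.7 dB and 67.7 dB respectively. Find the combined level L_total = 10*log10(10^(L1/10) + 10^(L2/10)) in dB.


10^(67.7/10) = 5.88844e+06
10^(67.7/10) = 5.88844e+06
Sum = 5.88844e+06 + 5.88844e+06 = 1.17769e+07
L_total = 10*log10(1.17769e+07) = 70.71 dB


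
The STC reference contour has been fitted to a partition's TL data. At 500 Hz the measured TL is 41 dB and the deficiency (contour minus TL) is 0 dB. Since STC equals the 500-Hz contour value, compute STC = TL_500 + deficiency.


By ASTM E413, STC = value of the fitted reference contour at 500 Hz.
Contour value at 500 Hz = TL_500 + deficiency = 41 + 0 = 41
STC = 41


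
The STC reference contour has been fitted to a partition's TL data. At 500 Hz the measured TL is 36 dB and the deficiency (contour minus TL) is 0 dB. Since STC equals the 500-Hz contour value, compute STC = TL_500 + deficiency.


By ASTM E413, STC = value of the fitted reference contour at 500 Hz.
Contour value at 500 Hz = TL_500 + deficiency = 36 + 0 = 36
STC = 36


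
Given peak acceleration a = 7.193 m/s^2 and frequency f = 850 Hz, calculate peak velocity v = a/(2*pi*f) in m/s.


omega = 2*pi*f = 2*pi*850 = 5340.71 rad/s
v = a / omega = 7.193 / 5340.71 = 0.0013468 m/s


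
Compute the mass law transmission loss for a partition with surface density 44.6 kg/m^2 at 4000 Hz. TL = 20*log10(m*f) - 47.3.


m * f = 44.6 * 4000 = 178400
20*log10(178400) = 105.028 dB
TL = 105.028 - 47.3 = 57.728 dB


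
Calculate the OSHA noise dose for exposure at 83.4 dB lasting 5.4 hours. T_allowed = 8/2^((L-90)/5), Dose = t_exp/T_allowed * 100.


T_allowed = 8 / 2^((83.4 - 90)/5) = 19.9733 hr
Dose = 5.4 / 19.9733 * 100 = 27.036 %


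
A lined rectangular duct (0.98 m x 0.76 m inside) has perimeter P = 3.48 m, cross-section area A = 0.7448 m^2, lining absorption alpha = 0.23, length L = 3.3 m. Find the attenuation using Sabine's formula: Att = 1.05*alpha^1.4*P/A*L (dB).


alpha^1.4 = 0.23^1.4 = 0.127767
Attenuation rate = 1.05 * alpha^1.4 * P / A
= 1.05 * 0.127767 * 3.48 / 0.7448 = 0.626827 dB/m
Total Att = 0.626827 * 3.3 = 2.0685 dB


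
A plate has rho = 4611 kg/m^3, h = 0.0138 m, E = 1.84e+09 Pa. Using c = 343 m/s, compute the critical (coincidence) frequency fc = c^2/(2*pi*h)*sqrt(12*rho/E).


12*rho/E = 12*4611/1.84e+09 = 3.00717e-05
sqrt(12*rho/E) = sqrt(3.00717e-05) = 0.00548377
c^2/(2*pi*h) = 343^2/(2*pi*0.0138) = 1.35684e+06
fc = 1.35684e+06 * 0.00548377 = 7440.6 Hz


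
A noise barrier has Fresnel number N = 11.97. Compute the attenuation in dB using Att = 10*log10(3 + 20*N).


3 + 20*N = 3 + 20*11.97 = 242.4
Att = 10*log10(242.4) = 23.845 dB


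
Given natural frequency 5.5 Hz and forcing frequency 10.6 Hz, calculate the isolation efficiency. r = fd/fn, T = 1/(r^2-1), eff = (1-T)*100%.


r = 10.6 / 5.5 = 1.92727
r^2 - 1 = 1.92727^2 - 1 = 2.71437
T = 1/2.71437 = 0.36841
Efficiency = (1 - 0.36841)*100 = 63.159 %


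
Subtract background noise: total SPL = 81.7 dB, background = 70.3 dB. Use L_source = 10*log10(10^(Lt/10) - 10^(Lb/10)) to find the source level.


10^(81.7/10) = 1.47911e+08
10^(70.3/10) = 1.07152e+07
Difference = 1.47911e+08 - 1.07152e+07 = 1.37196e+08
L_source = 10*log10(1.37196e+08) = 81.373 dB


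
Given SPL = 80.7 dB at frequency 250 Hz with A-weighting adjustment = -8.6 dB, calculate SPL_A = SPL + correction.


A-weighting table: 250 Hz -> -8.6 dB correction
SPL_A = SPL + correction = 80.7 + (-8.6) = 72.1 dBA


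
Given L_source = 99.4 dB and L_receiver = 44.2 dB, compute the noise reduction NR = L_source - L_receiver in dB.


NR = L_source - L_receiver (difference between source and receiving room levels)
NR = 99.4 - 44.2 = 55.2 dB


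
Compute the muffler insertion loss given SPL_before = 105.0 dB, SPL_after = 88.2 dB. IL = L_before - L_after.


Insertion loss = SPL without muffler - SPL with muffler
IL = 105.0 - 88.2 = 16.8 dB


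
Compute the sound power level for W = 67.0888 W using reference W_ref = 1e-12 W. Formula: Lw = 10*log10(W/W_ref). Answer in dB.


W / W_ref = 67.0888 / 1e-12 = 6.70888e+13
Lw = 10 * log10(6.70888e+13) = 138.27 dB


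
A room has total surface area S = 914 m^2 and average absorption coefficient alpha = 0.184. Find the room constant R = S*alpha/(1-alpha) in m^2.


R = 914 * 0.184 / (1 - 0.184) = 206.1 m^2


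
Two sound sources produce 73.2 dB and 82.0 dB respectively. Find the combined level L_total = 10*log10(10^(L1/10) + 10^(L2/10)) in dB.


10^(73.2/10) = 2.0893e+07
10^(82.0/10) = 1.58489e+08
Sum = 2.0893e+07 + 1.58489e+08 = 1.79382e+08
L_total = 10*log10(1.79382e+08) = 82.538 dB


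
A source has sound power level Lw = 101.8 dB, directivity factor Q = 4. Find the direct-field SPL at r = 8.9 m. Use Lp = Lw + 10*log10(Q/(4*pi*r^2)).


4*pi*r^2 = 4*pi*8.9^2 = 995.382 m^2
Q / (4*pi*r^2) = 4 / 995.382 = 0.00401856
Lp = 101.8 + 10*log10(0.00401856) = 77.841 dB


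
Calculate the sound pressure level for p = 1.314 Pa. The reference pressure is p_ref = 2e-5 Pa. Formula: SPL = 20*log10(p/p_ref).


p / p_ref = 1.314 / 2e-5 = 65700
SPL = 20 * log10(65700) = 96.351 dB


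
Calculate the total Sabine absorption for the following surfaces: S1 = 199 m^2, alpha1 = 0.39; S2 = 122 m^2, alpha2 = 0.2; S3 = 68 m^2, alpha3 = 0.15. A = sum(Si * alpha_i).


199 * 0.39 = 77.61
122 * 0.2 = 24.4
68 * 0.15 = 10.2
A_total = 77.61 + 24.4 + 10.2 = 112.21 m^2


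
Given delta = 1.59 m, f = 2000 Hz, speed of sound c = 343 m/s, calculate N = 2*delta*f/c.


N = 2*delta*f/c = 2*delta/lambda, where lambda = c/f
lambda = 343 / 2000 = 0.1715 m
N = 2 * 1.59 / 0.1715 = 18.542


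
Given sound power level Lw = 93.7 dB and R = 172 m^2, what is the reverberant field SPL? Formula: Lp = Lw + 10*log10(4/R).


4/R = 4/172 = 0.0232558
Lp = 93.7 + 10*log10(0.0232558) = 77.365 dB


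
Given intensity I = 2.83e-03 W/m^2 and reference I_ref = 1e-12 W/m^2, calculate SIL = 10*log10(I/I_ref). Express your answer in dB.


I / I_ref = 2.83e-03 / 1e-12 = 2.83e+09
SIL = 10 * log10(2.83e+09) = 94.518 dB


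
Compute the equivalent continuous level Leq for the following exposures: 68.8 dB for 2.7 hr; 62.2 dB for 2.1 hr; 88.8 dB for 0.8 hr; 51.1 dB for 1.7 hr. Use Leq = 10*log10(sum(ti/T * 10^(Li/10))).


T_total = 2.7 + 2.1 + 0.8 + 1.7 = 7.3 hr
(2.7/7.3) * 10^(68.8/10) = 2.8057e+06
(2.1/7.3) * 10^(62.2/10) = 477415
(0.8/7.3) * 10^(88.8/10) = 8.31318e+07
(1.7/7.3) * 10^(51.1/10) = 30000.3
Sum = 2.8057e+06 + 477415 + 8.31318e+07 + 30000.3 = 8.64449e+07
Leq = 10*log10(8.64449e+07) = 79.367 dB


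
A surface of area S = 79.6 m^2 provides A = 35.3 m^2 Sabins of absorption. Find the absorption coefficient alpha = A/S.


Absorption coefficient = absorbed power / incident power
alpha = A / S = 35.3 / 79.6 = 0.44347


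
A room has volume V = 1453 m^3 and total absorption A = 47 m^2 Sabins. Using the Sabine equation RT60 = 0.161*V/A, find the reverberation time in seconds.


RT60 = 0.161 * 1453 / 47 = 4.9773 s


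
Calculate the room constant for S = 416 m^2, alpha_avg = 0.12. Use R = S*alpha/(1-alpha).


R = 416 * 0.12 / (1 - 0.12) = 56.727 m^2


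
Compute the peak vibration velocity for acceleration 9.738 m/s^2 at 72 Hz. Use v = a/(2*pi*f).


omega = 2*pi*f = 2*pi*72 = 452.389 rad/s
v = a / omega = 9.738 / 452.389 = 0.021526 m/s


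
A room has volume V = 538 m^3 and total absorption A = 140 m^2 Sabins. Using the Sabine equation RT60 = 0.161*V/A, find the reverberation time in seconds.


RT60 = 0.161 * 538 / 140 = 0.6187 s


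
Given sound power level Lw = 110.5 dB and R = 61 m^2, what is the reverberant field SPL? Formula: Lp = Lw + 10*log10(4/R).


4/R = 4/61 = 0.0655738
Lp = 110.5 + 10*log10(0.0655738) = 98.667 dB


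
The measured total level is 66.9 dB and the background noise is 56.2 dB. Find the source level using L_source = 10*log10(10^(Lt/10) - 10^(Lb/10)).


10^(66.9/10) = 4.89779e+06
10^(56.2/10) = 416869
Difference = 4.89779e+06 - 416869 = 4.48092e+06
L_source = 10*log10(4.48092e+06) = 66.514 dB


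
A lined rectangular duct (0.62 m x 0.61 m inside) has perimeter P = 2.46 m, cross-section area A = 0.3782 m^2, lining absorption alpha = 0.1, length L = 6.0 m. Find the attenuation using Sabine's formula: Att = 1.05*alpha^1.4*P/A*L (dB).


alpha^1.4 = 0.1^1.4 = 0.0398107
Attenuation rate = 1.05 * alpha^1.4 * P / A
= 1.05 * 0.0398107 * 2.46 / 0.3782 = 0.271896 dB/m
Total Att = 0.271896 * 6.0 = 1.6314 dB


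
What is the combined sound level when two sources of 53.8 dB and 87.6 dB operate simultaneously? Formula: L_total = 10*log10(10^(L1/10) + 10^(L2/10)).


10^(53.8/10) = 239883
10^(87.6/10) = 5.7544e+08
Sum = 239883 + 5.7544e+08 = 5.7568e+08
L_total = 10*log10(5.7568e+08) = 87.602 dB


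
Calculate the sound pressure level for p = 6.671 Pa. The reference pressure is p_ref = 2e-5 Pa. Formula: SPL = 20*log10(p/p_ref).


p / p_ref = 6.671 / 2e-5 = 333550
SPL = 20 * log10(333550) = 110.46 dB


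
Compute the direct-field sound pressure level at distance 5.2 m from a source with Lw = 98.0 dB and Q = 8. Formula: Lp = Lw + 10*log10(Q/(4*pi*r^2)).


4*pi*r^2 = 4*pi*5.2^2 = 339.795 m^2
Q / (4*pi*r^2) = 8 / 339.795 = 0.0235436
Lp = 98.0 + 10*log10(0.0235436) = 81.719 dB


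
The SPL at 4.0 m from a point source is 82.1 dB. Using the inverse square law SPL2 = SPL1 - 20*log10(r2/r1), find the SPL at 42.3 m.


r2/r1 = 42.3/4.0 = 10.575
Correction = 20*log10(10.575) = 20.4856 dB
SPL2 = 82.1 - 20.4856 = 61.614 dB


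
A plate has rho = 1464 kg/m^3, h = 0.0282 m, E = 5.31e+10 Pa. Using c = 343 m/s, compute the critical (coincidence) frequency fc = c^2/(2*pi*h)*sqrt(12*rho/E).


12*rho/E = 12*1464/5.31e+10 = 3.30847e-07
sqrt(12*rho/E) = sqrt(3.30847e-07) = 0.000575193
c^2/(2*pi*h) = 343^2/(2*pi*0.0282) = 663987
fc = 663987 * 0.000575193 = 381.92 Hz


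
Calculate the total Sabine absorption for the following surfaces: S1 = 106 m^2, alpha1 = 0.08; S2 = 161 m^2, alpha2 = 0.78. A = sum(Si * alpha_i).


106 * 0.08 = 8.48
161 * 0.78 = 125.58
A_total = 8.48 + 125.58 = 134.06 m^2


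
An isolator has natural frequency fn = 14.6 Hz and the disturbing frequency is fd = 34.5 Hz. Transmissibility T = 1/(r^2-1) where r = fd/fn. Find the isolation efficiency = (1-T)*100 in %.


r = 34.5 / 14.6 = 2.36301
r^2 - 1 = 2.36301^2 - 1 = 4.58382
T = 1/4.58382 = 0.218159
Efficiency = (1 - 0.218159)*100 = 78.184 %


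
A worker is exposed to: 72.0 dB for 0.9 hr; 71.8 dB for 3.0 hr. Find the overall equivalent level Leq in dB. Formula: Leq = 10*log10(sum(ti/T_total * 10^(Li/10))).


T_total = 0.9 + 3.0 = 3.9 hr
(0.9/3.9) * 10^(72.0/10) = 3.65745e+06
(3.0/3.9) * 10^(71.8/10) = 1.16428e+07
Sum = 3.65745e+06 + 1.16428e+07 = 1.53002e+07
Leq = 10*log10(1.53002e+07) = 71.847 dB


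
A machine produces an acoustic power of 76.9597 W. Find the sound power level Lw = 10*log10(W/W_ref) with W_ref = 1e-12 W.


W / W_ref = 76.9597 / 1e-12 = 7.69597e+13
Lw = 10 * log10(7.69597e+13) = 138.86 dB


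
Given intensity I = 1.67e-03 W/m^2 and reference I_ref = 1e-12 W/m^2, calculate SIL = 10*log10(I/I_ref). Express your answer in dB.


I / I_ref = 1.67e-03 / 1e-12 = 1.67e+09
SIL = 10 * log10(1.67e+09) = 92.227 dB


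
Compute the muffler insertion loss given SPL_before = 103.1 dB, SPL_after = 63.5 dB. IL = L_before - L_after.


Insertion loss = SPL without muffler - SPL with muffler
IL = 103.1 - 63.5 = 39.6 dB


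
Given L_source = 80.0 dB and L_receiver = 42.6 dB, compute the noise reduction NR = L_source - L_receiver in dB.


NR = L_source - L_receiver (difference between source and receiving room levels)
NR = 80.0 - 42.6 = 37.4 dB


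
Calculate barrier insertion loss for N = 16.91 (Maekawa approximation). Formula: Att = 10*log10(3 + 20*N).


3 + 20*N = 3 + 20*16.91 = 341.2
Att = 10*log10(341.2) = 25.33 dB


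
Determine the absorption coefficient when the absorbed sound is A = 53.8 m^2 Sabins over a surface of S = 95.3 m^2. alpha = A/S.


Absorption coefficient = absorbed power / incident power
alpha = A / S = 53.8 / 95.3 = 0.56453


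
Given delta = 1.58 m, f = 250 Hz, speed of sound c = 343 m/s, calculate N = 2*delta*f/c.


N = 2*delta*f/c = 2*delta/lambda, where lambda = c/f
lambda = 343 / 250 = 1.372 m
N = 2 * 1.58 / 1.372 = 2.3032


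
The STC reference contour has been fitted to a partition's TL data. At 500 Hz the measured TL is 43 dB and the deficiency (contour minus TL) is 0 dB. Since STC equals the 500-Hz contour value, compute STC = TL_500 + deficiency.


By ASTM E413, STC = value of the fitted reference contour at 500 Hz.
Contour value at 500 Hz = TL_500 + deficiency = 43 + 0 = 43
STC = 43


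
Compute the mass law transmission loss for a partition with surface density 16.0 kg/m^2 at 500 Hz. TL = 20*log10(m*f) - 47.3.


m * f = 16.0 * 500 = 8000
20*log10(8000) = 78.0618 dB
TL = 78.0618 - 47.3 = 30.762 dB


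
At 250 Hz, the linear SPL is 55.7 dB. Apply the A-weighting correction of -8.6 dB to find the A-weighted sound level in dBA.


A-weighting table: 250 Hz -> -8.6 dB correction
SPL_A = SPL + correction = 55.7 + (-8.6) = 47.1 dBA


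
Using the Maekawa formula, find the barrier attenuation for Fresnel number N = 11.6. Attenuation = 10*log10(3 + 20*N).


3 + 20*N = 3 + 20*11.6 = 235
Att = 10*log10(235) = 23.711 dB


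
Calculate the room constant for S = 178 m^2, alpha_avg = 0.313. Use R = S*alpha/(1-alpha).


R = 178 * 0.313 / (1 - 0.313) = 81.098 m^2


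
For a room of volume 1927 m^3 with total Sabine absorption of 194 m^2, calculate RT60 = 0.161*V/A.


RT60 = 0.161 * 1927 / 194 = 1.5992 s


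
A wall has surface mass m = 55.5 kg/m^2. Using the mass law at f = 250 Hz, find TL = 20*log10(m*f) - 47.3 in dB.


m * f = 55.5 * 250 = 13875
20*log10(13875) = 82.8447 dB
TL = 82.8447 - 47.3 = 35.545 dB


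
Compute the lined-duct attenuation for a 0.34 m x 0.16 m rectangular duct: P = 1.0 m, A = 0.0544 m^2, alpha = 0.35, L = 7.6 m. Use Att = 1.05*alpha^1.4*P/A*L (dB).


alpha^1.4 = 0.35^1.4 = 0.229983
Attenuation rate = 1.05 * alpha^1.4 * P / A
= 1.05 * 0.229983 * 1.0 / 0.0544 = 4.43901 dB/m
Total Att = 4.43901 * 7.6 = 33.736 dB


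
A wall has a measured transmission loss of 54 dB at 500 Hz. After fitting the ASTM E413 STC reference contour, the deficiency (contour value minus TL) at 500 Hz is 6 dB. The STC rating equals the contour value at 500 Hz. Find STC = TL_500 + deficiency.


By ASTM E413, STC = value of the fitted reference contour at 500 Hz.
Contour value at 500 Hz = TL_500 + deficiency = 54 + 6 = 60
STC = 60


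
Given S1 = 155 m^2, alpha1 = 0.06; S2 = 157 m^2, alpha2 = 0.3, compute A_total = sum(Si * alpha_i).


155 * 0.06 = 9.3
157 * 0.3 = 47.1
A_total = 9.3 + 47.1 = 56.4 m^2


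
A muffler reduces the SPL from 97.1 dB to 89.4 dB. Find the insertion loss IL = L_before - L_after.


Insertion loss = SPL without muffler - SPL with muffler
IL = 97.1 - 89.4 = 7.7 dB


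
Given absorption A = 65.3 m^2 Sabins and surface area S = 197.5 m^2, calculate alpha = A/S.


Absorption coefficient = absorbed power / incident power
alpha = A / S = 65.3 / 197.5 = 0.33063


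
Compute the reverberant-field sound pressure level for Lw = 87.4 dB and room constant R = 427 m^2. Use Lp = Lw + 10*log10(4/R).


4/R = 4/427 = 0.00936768
Lp = 87.4 + 10*log10(0.00936768) = 67.116 dB


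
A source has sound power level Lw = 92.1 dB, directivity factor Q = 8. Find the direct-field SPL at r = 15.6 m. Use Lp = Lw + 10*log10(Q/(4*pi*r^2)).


4*pi*r^2 = 4*pi*15.6^2 = 3058.15 m^2
Q / (4*pi*r^2) = 8 / 3058.15 = 0.00261596
Lp = 92.1 + 10*log10(0.00261596) = 66.276 dB


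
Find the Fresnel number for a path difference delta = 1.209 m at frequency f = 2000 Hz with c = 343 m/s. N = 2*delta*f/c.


N = 2*delta*f/c = 2*delta/lambda, where lambda = c/f
lambda = 343 / 2000 = 0.1715 m
N = 2 * 1.209 / 0.1715 = 14.099


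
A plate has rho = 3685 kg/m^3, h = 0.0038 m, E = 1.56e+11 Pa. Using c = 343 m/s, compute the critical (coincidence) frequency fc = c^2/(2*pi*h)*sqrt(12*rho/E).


12*rho/E = 12*3685/1.56e+11 = 2.83462e-07
sqrt(12*rho/E) = sqrt(2.83462e-07) = 0.000532411
c^2/(2*pi*h) = 343^2/(2*pi*0.0038) = 4.92748e+06
fc = 4.92748e+06 * 0.000532411 = 2623.4 Hz


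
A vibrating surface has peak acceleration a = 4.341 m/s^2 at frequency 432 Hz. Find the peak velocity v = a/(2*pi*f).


omega = 2*pi*f = 2*pi*432 = 2714.34 rad/s
v = a / omega = 4.341 / 2714.34 = 0.0015993 m/s


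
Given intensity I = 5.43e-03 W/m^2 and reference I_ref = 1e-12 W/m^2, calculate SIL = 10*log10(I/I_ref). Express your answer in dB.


I / I_ref = 5.43e-03 / 1e-12 = 5.43e+09
SIL = 10 * log10(5.43e+09) = 97.348 dB


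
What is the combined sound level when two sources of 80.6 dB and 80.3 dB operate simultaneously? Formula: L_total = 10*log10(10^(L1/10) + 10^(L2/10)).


10^(80.6/10) = 1.14815e+08
10^(80.3/10) = 1.07152e+08
Sum = 1.14815e+08 + 1.07152e+08 = 2.21967e+08
L_total = 10*log10(2.21967e+08) = 83.463 dB


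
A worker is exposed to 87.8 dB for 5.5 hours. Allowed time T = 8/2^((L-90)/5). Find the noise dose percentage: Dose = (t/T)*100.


T_allowed = 8 / 2^((87.8 - 90)/5) = 10.8528 hr
Dose = 5.5 / 10.8528 * 100 = 50.678 %


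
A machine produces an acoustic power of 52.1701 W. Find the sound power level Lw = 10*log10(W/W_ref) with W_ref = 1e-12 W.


W / W_ref = 52.1701 / 1e-12 = 5.21701e+13
Lw = 10 * log10(5.21701e+13) = 137.17 dB


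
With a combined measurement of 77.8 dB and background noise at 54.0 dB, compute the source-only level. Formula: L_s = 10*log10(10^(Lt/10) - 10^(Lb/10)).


10^(77.8/10) = 6.0256e+07
10^(54.0/10) = 251189
Difference = 6.0256e+07 - 251189 = 6.00048e+07
L_source = 10*log10(6.00048e+07) = 77.782 dB


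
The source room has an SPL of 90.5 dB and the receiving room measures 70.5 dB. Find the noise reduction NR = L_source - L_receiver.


NR = L_source - L_receiver (difference between source and receiving room levels)
NR = 90.5 - 70.5 = 20 dB


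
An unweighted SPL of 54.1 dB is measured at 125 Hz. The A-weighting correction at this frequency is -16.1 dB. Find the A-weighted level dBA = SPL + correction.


A-weighting table: 125 Hz -> -16.1 dB correction
SPL_A = SPL + correction = 54.1 + (-16.1) = 38 dBA


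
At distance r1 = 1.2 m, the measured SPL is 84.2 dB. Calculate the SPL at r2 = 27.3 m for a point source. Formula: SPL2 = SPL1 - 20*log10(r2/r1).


r2/r1 = 27.3/1.2 = 22.75
Correction = 20*log10(22.75) = 27.1396 dB
SPL2 = 84.2 - 27.1396 = 57.06 dB


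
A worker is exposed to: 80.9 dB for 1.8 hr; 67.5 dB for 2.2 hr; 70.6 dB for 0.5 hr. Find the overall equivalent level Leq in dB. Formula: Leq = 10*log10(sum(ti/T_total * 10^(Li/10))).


T_total = 1.8 + 2.2 + 0.5 = 4.5 hr
(1.8/4.5) * 10^(80.9/10) = 4.92108e+07
(2.2/4.5) * 10^(67.5/10) = 2.74922e+06
(0.5/4.5) * 10^(70.6/10) = 1.27573e+06
Sum = 4.92108e+07 + 2.74922e+06 + 1.27573e+06 = 5.32358e+07
Leq = 10*log10(5.32358e+07) = 77.262 dB


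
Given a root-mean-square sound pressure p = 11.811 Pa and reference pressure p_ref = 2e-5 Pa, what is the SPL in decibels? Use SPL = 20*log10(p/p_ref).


p / p_ref = 11.811 / 2e-5 = 590550
SPL = 20 * log10(590550) = 115.43 dB


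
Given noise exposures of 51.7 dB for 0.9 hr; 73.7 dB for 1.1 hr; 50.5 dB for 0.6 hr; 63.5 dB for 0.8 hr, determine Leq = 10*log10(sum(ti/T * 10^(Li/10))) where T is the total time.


T_total = 0.9 + 1.1 + 0.6 + 0.8 = 3.4 hr
(0.9/3.4) * 10^(51.7/10) = 39152.9
(1.1/3.4) * 10^(73.7/10) = 7.58427e+06
(0.6/3.4) * 10^(50.5/10) = 19800.3
(0.8/3.4) * 10^(63.5/10) = 526758
Sum = 39152.9 + 7.58427e+06 + 19800.3 + 526758 = 8.16998e+06
Leq = 10*log10(8.16998e+06) = 69.122 dB


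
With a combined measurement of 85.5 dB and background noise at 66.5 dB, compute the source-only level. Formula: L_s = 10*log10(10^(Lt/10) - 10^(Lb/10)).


10^(85.5/10) = 3.54813e+08
10^(66.5/10) = 4.46684e+06
Difference = 3.54813e+08 - 4.46684e+06 = 3.50346e+08
L_source = 10*log10(3.50346e+08) = 85.445 dB


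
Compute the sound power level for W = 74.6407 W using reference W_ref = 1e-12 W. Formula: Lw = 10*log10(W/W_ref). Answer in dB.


W / W_ref = 74.6407 / 1e-12 = 7.46407e+13
Lw = 10 * log10(7.46407e+13) = 138.73 dB


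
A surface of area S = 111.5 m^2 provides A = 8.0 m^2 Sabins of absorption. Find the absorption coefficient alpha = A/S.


Absorption coefficient = absorbed power / incident power
alpha = A / S = 8.0 / 111.5 = 0.071749


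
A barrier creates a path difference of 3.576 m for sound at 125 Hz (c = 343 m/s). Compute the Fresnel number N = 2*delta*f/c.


N = 2*delta*f/c = 2*delta/lambda, where lambda = c/f
lambda = 343 / 125 = 2.744 m
N = 2 * 3.576 / 2.744 = 2.6064


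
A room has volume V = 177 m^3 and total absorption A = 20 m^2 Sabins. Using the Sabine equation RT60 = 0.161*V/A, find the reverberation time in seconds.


RT60 = 0.161 * 177 / 20 = 1.4248 s


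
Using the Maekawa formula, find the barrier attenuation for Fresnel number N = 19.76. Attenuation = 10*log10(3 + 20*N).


3 + 20*N = 3 + 20*19.76 = 398.2
Att = 10*log10(398.2) = 26.001 dB


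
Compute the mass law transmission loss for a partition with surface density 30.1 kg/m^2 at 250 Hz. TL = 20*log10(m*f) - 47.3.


m * f = 30.1 * 250 = 7525
20*log10(7525) = 77.5301 dB
TL = 77.5301 - 47.3 = 30.23 dB


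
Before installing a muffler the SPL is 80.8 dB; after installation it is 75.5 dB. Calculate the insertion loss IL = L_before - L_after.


Insertion loss = SPL without muffler - SPL with muffler
IL = 80.8 - 75.5 = 5.3 dB


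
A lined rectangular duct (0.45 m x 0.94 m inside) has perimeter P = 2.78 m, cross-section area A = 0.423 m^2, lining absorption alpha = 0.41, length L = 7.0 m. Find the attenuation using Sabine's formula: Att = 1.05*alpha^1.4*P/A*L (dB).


alpha^1.4 = 0.41^1.4 = 0.28701
Attenuation rate = 1.05 * alpha^1.4 * P / A
= 1.05 * 0.28701 * 2.78 / 0.423 = 1.98057 dB/m
Total Att = 1.98057 * 7.0 = 13.864 dB


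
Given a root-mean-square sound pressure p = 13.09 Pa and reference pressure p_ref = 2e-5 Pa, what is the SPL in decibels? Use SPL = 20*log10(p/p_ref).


p / p_ref = 13.09 / 2e-5 = 654500
SPL = 20 * log10(654500) = 116.32 dB
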